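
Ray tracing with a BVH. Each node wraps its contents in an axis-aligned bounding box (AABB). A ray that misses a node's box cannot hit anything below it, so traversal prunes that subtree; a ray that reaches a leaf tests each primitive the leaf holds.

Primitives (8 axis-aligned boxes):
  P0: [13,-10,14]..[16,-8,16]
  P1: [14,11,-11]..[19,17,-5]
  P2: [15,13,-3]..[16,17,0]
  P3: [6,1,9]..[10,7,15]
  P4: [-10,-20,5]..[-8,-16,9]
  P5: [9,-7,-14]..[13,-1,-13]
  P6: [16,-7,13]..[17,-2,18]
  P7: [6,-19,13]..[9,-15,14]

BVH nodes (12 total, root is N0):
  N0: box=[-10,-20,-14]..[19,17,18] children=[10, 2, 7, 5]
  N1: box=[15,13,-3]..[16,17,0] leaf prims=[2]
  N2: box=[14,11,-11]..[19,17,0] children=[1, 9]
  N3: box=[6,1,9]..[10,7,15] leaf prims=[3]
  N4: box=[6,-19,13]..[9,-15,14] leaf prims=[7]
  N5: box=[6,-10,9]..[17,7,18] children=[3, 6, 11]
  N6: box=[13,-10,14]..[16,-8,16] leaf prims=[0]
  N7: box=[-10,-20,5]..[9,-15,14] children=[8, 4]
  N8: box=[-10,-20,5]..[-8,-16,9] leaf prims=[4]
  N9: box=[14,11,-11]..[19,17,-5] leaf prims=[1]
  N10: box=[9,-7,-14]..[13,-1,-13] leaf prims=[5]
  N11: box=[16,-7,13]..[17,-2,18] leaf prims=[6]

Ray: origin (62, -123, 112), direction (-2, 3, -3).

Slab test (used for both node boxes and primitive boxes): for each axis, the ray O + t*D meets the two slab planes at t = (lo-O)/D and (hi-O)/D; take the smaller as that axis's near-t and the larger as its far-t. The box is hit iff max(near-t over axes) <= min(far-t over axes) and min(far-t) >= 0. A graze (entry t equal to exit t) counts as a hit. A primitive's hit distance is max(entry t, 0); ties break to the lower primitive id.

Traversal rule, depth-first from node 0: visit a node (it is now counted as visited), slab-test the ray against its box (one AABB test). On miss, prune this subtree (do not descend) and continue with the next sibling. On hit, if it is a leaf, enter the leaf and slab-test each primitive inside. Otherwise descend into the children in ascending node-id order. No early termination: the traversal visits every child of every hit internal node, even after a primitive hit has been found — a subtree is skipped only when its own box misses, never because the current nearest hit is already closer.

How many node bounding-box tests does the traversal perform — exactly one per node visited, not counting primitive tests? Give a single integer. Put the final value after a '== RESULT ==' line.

Trace the traversal:
N0 x:[43/2,36] y:[103/3,140/3] z:[94/3,42] -> hit [103/3,36], descend [2, 5, 7, 10]
  N2 x:[43/2,24] y:[134/3,140/3] z:[112/3,41] -> miss, prune
  N5 x:[45/2,28] y:[113/3,130/3] z:[94/3,103/3] -> miss, prune
  N7 x:[53/2,36] y:[103/3,36] z:[98/3,107/3] -> hit [103/3,107/3], descend [4, 8]
    N4 x:[53/2,28] y:[104/3,36] z:[98/3,33] -> miss, prune
    N8 x:[35,36] y:[103/3,107/3] z:[103/3,107/3] -> hit [35,107/3] leaf, test {P4@t=35}
  N10 x:[49/2,53/2] y:[116/3,122/3] z:[125/3,42] -> miss, prune

7 AABB tests over nodes [0, 2, 5, 7, 4, 8, 10]; 1 leaf entered; closest P4.

== RESULT ==
7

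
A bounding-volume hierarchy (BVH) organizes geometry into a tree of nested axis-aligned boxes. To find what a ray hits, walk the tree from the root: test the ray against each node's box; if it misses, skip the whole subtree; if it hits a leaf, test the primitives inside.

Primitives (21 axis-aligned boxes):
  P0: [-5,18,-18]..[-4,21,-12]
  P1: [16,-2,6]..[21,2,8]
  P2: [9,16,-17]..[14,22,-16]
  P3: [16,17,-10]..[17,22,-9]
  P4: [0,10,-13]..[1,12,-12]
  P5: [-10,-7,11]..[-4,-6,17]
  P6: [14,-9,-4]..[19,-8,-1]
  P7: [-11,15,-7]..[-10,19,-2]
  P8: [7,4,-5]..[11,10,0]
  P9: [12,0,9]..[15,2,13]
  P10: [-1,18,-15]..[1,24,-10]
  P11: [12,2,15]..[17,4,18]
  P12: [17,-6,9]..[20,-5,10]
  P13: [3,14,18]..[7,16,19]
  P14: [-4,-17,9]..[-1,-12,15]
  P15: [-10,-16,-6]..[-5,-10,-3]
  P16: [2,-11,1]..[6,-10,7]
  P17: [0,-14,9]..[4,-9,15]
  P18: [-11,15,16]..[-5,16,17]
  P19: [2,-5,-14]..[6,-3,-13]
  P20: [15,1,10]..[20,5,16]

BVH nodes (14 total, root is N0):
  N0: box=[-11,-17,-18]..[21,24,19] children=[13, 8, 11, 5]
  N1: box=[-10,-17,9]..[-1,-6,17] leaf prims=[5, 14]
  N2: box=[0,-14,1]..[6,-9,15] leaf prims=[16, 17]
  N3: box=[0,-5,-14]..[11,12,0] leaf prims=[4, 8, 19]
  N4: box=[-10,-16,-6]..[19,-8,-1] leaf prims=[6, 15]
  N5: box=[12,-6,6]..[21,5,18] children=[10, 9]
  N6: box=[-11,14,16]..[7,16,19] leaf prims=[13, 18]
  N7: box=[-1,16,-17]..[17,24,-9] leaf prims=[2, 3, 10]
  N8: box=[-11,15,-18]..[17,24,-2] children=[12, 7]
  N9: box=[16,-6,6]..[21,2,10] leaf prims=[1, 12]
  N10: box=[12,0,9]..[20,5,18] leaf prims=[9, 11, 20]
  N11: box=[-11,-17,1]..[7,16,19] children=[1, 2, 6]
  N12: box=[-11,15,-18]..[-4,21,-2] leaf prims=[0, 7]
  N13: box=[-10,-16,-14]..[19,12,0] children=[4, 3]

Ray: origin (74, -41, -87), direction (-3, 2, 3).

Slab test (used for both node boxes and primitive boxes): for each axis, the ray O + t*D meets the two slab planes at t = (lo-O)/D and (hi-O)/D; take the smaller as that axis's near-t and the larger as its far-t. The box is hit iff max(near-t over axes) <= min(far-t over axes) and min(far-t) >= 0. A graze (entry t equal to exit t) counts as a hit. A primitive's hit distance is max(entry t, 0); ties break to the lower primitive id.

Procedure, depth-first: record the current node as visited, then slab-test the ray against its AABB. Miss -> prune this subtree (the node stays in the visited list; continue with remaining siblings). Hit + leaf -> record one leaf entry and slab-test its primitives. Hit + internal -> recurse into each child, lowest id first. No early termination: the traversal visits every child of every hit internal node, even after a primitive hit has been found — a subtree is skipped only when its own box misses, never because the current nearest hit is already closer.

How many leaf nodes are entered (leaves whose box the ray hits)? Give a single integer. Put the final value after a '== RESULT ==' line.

Traverse from the root:
N0 x:[53/3,85/3] y:[12,65/2] z:[23,106/3] -> hit [23,85/3], descend [5, 8, 11, 13]
  N5 x:[53/3,62/3] y:[35/2,23] z:[31,35] -> miss, prune
  N8 x:[19,85/3] y:[28,65/2] z:[23,85/3] -> hit [28,85/3], descend [7, 12]
    N7 x:[19,25] y:[57/2,65/2] z:[70/3,26] -> miss, prune
    N12 x:[26,85/3] y:[28,31] z:[23,85/3] -> hit [28,85/3] leaf, test {P0(miss), P7@t=28}
  N11 x:[67/3,85/3] y:[12,57/2] z:[88/3,106/3] -> miss, prune
  N13 x:[55/3,28] y:[25/2,53/2] z:[73/3,29] -> hit [73/3,53/2], descend [3, 4]
    N3 x:[21,74/3] y:[18,53/2] z:[73/3,29] -> hit [73/3,74/3] leaf, test {P4(miss), P8(miss), P19(miss)}
    N4 x:[55/3,28] y:[25/2,33/2] z:[27,86/3] -> miss, prune

order=[0, 5, 8, 7, 12, 11, 13, 3, 4]  |boxes|=9  |leaves|=2  hit=P7

== RESULT ==
2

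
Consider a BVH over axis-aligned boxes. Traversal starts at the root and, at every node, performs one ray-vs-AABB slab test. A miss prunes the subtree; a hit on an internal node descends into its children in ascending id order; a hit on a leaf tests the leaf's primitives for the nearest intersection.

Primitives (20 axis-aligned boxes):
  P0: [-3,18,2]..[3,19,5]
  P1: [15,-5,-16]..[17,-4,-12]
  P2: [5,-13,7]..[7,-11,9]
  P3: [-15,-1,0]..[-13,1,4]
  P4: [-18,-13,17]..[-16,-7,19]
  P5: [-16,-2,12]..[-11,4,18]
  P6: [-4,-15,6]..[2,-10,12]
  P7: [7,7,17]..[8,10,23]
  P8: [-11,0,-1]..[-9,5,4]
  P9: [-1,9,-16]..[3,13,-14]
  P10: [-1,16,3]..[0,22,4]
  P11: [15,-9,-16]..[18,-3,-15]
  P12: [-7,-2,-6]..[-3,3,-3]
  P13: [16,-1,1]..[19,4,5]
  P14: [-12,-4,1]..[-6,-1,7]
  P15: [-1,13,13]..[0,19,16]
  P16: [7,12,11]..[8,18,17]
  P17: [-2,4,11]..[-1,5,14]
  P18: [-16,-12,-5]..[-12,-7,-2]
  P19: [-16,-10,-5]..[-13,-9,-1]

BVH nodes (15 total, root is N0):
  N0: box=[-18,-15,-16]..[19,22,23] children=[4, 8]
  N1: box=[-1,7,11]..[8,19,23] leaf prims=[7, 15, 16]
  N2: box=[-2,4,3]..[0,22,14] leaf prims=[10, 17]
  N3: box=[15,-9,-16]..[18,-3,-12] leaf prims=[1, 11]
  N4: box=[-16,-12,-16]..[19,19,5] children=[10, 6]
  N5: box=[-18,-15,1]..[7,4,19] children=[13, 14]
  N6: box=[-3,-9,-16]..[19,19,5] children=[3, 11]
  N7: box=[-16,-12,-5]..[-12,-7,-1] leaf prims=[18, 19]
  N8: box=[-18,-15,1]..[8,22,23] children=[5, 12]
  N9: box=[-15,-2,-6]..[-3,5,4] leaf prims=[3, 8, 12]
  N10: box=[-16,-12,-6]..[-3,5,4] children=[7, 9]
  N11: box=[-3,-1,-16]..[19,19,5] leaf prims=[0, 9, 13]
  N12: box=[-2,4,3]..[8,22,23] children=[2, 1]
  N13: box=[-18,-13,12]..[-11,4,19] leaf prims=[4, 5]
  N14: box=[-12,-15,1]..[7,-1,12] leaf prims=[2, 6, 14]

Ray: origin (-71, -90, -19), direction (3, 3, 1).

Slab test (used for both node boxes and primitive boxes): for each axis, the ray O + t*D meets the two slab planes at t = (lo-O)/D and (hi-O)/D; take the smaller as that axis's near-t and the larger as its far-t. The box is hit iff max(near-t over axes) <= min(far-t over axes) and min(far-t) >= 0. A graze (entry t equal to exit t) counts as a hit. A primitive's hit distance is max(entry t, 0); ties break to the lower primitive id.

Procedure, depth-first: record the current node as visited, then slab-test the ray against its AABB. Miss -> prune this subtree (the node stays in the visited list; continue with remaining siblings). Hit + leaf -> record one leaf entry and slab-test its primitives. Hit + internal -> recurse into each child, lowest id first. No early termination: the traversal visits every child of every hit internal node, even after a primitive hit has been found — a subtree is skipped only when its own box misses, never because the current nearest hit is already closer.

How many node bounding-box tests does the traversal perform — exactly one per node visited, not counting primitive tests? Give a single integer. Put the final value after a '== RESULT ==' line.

Walk:
N0 x:[53/3,30] y:[25,112/3] z:[3,42] -> hit [25,30], descend [4, 8]
  N4 x:[55/3,30] y:[26,109/3] z:[3,24] -> miss, prune
  N8 x:[53/3,79/3] y:[25,112/3] z:[20,42] -> hit [25,79/3], descend [5, 12]
    N5 x:[53/3,26] y:[25,94/3] z:[20,38] -> hit [25,26], descend [13, 14]
      N13 x:[53/3,20] y:[77/3,94/3] z:[31,38] -> miss, prune
      N14 x:[59/3,26] y:[25,89/3] z:[20,31] -> hit [25,26] leaf, test {P2@t=26, P6(miss), P14(miss)}
    N12 x:[23,79/3] y:[94/3,112/3] z:[22,42] -> miss, prune

7 AABB tests over nodes [0, 4, 8, 5, 13, 14, 12]; 1 leaf entered; closest P2.

== RESULT ==
7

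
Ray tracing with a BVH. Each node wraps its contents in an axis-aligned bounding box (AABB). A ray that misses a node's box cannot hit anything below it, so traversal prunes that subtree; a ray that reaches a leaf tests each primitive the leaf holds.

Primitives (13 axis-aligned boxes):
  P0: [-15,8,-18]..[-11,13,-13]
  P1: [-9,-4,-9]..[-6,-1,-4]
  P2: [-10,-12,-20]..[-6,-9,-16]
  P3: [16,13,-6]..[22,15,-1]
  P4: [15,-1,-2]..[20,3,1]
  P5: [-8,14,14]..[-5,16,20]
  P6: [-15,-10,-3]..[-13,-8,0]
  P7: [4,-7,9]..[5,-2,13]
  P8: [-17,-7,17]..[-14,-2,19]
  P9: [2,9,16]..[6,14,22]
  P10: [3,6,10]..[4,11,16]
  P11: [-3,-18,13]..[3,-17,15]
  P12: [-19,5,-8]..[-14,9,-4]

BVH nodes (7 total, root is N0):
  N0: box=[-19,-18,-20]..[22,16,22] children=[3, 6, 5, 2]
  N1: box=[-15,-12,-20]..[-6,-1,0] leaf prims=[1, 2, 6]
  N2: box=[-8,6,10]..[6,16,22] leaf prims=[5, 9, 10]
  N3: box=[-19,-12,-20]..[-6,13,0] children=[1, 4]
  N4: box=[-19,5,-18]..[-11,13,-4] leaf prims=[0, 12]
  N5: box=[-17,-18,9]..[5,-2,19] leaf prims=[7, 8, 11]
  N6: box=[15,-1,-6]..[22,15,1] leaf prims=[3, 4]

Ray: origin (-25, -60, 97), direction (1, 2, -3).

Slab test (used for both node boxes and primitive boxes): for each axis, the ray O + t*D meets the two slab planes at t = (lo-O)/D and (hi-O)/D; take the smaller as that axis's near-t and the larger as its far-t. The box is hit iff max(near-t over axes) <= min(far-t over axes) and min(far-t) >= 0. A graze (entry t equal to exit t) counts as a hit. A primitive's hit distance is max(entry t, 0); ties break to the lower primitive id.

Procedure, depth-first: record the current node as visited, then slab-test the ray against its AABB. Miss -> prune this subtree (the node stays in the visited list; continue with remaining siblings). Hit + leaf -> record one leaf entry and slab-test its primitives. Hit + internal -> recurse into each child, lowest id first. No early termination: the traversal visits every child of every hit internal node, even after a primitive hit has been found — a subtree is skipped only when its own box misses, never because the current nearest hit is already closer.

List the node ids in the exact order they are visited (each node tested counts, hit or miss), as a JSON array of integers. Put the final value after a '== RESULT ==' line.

Walk:
N0 x:[6,47] y:[21,38] z:[25,39] -> hit [25,38], descend [2, 3, 5, 6]
  N2 x:[17,31] y:[33,38] z:[25,29] -> miss, prune
  N3 x:[6,19] y:[24,73/2] z:[97/3,39] -> miss, prune
  N5 x:[8,30] y:[21,29] z:[26,88/3] -> hit [26,29] leaf, test {P7@t=29, P8(miss), P11(miss)}
  N6 x:[40,47] y:[59/2,75/2] z:[32,103/3] -> miss, prune

order=[0, 2, 3, 5, 6]  |boxes|=5  |leaves|=1  hit=P7

== RESULT ==
[0, 2, 3, 5, 6]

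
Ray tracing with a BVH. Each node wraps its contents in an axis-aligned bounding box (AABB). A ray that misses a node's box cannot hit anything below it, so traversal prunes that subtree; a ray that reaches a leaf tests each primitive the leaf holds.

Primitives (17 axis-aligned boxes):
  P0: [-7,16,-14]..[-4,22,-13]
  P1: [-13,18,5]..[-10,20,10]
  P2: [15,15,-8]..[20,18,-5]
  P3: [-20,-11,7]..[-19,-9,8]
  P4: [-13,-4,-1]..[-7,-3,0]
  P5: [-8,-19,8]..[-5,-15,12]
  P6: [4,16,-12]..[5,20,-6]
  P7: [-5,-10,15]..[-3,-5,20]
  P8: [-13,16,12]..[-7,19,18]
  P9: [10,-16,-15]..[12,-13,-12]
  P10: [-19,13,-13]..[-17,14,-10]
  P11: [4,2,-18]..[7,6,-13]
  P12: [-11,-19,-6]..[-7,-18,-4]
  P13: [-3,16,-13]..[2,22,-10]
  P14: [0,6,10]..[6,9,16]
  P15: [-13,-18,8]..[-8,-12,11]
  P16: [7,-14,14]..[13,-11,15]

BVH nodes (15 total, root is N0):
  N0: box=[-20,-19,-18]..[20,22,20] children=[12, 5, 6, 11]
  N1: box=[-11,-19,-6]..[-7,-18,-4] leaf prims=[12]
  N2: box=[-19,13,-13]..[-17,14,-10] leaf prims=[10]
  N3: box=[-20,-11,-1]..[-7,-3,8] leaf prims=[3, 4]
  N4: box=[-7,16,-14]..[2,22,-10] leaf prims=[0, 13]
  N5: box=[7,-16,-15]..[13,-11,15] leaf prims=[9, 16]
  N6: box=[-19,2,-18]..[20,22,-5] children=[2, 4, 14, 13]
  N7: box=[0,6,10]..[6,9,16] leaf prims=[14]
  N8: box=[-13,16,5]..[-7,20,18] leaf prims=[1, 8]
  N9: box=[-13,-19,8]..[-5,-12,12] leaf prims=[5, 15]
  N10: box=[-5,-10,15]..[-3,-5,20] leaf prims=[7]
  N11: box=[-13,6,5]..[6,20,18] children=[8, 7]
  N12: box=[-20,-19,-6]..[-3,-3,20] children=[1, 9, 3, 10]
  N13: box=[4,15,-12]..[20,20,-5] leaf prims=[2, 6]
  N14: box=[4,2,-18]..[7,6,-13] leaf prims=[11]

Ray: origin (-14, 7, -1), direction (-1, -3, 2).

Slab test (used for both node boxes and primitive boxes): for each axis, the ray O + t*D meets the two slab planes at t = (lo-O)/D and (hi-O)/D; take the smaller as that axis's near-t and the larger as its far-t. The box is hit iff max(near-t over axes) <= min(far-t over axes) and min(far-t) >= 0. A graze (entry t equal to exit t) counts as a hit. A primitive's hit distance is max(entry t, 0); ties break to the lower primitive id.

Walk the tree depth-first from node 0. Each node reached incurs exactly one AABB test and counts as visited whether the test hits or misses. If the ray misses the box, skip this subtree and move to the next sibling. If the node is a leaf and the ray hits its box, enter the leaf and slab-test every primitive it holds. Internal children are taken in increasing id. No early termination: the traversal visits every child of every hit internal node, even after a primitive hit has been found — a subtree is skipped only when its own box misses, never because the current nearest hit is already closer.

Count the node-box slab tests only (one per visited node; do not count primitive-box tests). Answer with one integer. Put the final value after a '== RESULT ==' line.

Trace the traversal:
N0 x:[-34,6] y:[-5,26/3] z:[-17/2,21/2] -> hit [-5,6], descend [5, 6, 11, 12]
  N5 x:[-27,-21] y:[6,23/3] z:[-7,8] -> miss, prune
  N6 x:[-34,5] y:[-5,5/3] z:[-17/2,-2] -> miss, prune
  N11 x:[-20,-1] y:[-13/3,1/3] z:[3,19/2] -> miss, prune
  N12 x:[-11,6] y:[10/3,26/3] z:[-5/2,21/2] -> hit [10/3,6], descend [1, 3, 9, 10]
    N1 x:[-7,-3] y:[25/3,26/3] z:[-5/2,-3/2] -> miss, prune
    N3 x:[-7,6] y:[10/3,6] z:[0,9/2] -> hit [10/3,9/2] leaf, test {P3(miss), P4(miss)}
    N9 x:[-9,-1] y:[19/3,26/3] z:[9/2,13/2] -> miss, prune
    N10 x:[-11,-9] y:[4,17/3] z:[8,21/2] -> miss, prune

9 AABB tests over nodes [0, 5, 6, 11, 12, 1, 3, 9, 10]; 1 leaf entered; closest miss.

== RESULT ==
9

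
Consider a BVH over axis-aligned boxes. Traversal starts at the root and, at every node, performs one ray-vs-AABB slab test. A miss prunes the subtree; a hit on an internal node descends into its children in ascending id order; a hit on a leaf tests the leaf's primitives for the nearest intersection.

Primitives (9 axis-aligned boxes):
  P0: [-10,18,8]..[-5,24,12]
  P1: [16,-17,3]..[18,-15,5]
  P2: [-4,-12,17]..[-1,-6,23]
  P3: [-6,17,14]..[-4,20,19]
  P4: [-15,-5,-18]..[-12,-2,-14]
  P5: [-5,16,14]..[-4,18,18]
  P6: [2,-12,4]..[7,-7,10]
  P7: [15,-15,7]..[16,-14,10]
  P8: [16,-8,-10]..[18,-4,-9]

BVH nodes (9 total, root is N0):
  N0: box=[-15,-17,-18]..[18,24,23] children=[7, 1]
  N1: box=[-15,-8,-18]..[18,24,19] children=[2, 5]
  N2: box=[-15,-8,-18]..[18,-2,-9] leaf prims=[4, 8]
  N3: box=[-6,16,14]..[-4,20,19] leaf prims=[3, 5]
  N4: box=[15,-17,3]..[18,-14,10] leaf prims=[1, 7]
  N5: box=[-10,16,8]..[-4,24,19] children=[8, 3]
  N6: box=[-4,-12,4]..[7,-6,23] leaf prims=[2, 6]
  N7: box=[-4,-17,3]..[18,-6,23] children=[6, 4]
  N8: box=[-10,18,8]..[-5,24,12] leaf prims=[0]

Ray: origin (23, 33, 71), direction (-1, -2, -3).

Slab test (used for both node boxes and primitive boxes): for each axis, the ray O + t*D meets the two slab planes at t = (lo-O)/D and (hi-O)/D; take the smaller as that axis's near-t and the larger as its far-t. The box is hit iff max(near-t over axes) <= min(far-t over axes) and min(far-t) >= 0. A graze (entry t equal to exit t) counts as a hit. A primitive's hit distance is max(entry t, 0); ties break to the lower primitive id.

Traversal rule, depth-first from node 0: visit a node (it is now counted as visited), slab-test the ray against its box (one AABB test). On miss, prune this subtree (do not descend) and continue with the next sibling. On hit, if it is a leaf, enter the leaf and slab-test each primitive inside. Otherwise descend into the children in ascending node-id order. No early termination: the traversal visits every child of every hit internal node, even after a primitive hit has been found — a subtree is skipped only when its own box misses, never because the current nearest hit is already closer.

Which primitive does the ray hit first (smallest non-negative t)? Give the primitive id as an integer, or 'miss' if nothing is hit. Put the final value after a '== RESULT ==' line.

Traverse from the root:
N0 x:[5,38] y:[9/2,25] z:[16,89/3] -> hit [16,25], descend [1, 7]
  N1 x:[5,38] y:[9/2,41/2] z:[52/3,89/3] -> hit [52/3,41/2], descend [2, 5]
    N2 x:[5,38] y:[35/2,41/2] z:[80/3,89/3] -> miss, prune
    N5 x:[27,33] y:[9/2,17/2] z:[52/3,21] -> miss, prune
  N7 x:[5,27] y:[39/2,25] z:[16,68/3] -> hit [39/2,68/3], descend [4, 6]
    N4 x:[5,8] y:[47/2,25] z:[61/3,68/3] -> miss, prune
    N6 x:[16,27] y:[39/2,45/2] z:[16,67/3] -> hit [39/2,67/3] leaf, test {P2(miss), P6@t=61/3}

Visited [0, 1, 2, 5, 7, 4, 6]. Tests: 7 box, 1 leaf. Nearest: P6.

== RESULT ==
6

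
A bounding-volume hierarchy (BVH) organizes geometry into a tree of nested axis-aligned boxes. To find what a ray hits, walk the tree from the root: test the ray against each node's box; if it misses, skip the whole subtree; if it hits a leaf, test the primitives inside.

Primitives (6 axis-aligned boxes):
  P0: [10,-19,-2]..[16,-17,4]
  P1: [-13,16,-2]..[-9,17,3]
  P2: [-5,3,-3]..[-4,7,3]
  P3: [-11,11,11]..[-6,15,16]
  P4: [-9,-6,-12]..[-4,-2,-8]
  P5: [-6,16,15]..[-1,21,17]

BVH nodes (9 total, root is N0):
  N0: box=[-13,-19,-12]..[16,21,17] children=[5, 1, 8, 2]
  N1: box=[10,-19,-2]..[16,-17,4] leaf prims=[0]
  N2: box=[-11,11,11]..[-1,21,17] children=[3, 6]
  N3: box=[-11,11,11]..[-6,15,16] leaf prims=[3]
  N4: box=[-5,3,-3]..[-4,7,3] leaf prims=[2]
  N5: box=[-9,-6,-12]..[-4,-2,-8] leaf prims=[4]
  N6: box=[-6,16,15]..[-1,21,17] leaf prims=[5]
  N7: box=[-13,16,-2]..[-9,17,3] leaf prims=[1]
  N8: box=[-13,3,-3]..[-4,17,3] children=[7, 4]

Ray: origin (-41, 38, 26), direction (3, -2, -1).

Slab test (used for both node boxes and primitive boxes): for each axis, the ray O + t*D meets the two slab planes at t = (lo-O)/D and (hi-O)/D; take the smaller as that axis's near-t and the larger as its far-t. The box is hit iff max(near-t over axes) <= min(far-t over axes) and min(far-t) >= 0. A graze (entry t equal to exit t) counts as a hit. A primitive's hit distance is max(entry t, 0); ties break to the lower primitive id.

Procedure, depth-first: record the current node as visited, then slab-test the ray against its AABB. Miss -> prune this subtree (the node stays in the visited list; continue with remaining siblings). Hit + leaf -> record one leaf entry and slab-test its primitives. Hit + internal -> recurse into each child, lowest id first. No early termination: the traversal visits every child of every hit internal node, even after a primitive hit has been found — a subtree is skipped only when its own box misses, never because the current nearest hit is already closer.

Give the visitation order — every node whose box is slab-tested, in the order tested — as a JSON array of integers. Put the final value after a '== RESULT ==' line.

Trace the traversal:
N0 x:[28/3,19] y:[17/2,57/2] z:[9,38] -> hit [28/3,19], descend [1, 2, 5, 8]
  N1 x:[17,19] y:[55/2,57/2] z:[22,28] -> miss, prune
  N2 x:[10,40/3] y:[17/2,27/2] z:[9,15] -> hit [10,40/3], descend [3, 6]
    N3 x:[10,35/3] y:[23/2,27/2] z:[10,15] -> hit [23/2,35/3] leaf, test {P3@t=23/2}
    N6 x:[35/3,40/3] y:[17/2,11] z:[9,11] -> miss, prune
  N5 x:[32/3,37/3] y:[20,22] z:[34,38] -> miss, prune
  N8 x:[28/3,37/3] y:[21/2,35/2] z:[23,29] -> miss, prune

Summary -> nodes [0, 1, 2, 3, 6, 5, 8]; box-tests=7; leaf-entries=1; first=P3

== RESULT ==
[0, 1, 2, 3, 6, 5, 8]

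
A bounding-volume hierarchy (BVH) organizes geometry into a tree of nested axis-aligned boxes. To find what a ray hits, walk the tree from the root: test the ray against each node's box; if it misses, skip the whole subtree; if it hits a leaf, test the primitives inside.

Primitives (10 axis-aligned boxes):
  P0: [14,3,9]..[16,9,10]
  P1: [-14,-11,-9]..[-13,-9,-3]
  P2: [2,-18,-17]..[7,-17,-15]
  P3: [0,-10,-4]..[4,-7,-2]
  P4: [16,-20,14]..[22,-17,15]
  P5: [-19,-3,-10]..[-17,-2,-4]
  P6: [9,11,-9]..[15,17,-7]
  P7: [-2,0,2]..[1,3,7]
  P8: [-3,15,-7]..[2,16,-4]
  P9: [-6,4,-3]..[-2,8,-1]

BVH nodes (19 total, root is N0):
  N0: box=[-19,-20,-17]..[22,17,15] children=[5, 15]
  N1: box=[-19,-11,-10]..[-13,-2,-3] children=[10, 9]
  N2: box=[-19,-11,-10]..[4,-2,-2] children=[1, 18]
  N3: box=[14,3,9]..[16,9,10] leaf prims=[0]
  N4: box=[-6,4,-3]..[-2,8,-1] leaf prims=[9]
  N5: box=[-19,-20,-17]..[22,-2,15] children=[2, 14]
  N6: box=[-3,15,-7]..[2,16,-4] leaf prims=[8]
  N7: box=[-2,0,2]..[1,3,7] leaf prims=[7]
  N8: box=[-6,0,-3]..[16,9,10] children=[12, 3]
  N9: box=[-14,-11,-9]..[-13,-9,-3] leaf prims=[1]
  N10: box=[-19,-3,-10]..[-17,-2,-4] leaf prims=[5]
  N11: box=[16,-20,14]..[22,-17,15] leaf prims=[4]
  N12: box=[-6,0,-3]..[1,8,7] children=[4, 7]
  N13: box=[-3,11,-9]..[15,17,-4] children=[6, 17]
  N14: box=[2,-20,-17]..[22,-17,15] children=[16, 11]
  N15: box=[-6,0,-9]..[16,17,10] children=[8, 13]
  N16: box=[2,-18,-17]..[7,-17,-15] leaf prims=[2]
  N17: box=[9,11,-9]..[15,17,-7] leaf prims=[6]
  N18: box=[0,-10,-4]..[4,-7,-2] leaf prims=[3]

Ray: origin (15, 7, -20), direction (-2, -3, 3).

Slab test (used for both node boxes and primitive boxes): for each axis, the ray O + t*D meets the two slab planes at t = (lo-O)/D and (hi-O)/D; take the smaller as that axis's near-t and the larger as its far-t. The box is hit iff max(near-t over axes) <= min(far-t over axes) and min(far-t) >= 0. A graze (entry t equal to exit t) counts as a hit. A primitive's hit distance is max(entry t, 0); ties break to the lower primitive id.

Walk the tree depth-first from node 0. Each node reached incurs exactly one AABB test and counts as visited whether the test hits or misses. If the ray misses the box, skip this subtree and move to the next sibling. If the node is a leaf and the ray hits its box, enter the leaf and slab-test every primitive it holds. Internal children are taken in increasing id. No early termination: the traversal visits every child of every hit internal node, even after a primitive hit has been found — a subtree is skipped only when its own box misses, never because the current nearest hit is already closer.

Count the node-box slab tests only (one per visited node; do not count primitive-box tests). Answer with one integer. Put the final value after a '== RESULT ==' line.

Walk:
N0 x:[-7/2,17] y:[-10/3,9] z:[1,35/3] -> hit [1,9], descend [5, 15]
  N5 x:[-7/2,17] y:[3,9] z:[1,35/3] -> hit [3,9], descend [2, 14]
    N2 x:[11/2,17] y:[3,6] z:[10/3,6] -> hit [11/2,6], descend [1, 18]
      N1 x:[14,17] y:[3,6] z:[10/3,17/3] -> miss, prune
      N18 x:[11/2,15/2] y:[14/3,17/3] z:[16/3,6] -> hit [11/2,17/3] leaf, test {P3@t=11/2}
    N14 x:[-7/2,13/2] y:[8,9] z:[1,35/3] -> miss, prune
  N15 x:[-1/2,21/2] y:[-10/3,7/3] z:[11/3,10] -> miss, prune

7 AABB tests over nodes [0, 5, 2, 1, 18, 14, 15]; 1 leaf entered; closest P3.

== RESULT ==
7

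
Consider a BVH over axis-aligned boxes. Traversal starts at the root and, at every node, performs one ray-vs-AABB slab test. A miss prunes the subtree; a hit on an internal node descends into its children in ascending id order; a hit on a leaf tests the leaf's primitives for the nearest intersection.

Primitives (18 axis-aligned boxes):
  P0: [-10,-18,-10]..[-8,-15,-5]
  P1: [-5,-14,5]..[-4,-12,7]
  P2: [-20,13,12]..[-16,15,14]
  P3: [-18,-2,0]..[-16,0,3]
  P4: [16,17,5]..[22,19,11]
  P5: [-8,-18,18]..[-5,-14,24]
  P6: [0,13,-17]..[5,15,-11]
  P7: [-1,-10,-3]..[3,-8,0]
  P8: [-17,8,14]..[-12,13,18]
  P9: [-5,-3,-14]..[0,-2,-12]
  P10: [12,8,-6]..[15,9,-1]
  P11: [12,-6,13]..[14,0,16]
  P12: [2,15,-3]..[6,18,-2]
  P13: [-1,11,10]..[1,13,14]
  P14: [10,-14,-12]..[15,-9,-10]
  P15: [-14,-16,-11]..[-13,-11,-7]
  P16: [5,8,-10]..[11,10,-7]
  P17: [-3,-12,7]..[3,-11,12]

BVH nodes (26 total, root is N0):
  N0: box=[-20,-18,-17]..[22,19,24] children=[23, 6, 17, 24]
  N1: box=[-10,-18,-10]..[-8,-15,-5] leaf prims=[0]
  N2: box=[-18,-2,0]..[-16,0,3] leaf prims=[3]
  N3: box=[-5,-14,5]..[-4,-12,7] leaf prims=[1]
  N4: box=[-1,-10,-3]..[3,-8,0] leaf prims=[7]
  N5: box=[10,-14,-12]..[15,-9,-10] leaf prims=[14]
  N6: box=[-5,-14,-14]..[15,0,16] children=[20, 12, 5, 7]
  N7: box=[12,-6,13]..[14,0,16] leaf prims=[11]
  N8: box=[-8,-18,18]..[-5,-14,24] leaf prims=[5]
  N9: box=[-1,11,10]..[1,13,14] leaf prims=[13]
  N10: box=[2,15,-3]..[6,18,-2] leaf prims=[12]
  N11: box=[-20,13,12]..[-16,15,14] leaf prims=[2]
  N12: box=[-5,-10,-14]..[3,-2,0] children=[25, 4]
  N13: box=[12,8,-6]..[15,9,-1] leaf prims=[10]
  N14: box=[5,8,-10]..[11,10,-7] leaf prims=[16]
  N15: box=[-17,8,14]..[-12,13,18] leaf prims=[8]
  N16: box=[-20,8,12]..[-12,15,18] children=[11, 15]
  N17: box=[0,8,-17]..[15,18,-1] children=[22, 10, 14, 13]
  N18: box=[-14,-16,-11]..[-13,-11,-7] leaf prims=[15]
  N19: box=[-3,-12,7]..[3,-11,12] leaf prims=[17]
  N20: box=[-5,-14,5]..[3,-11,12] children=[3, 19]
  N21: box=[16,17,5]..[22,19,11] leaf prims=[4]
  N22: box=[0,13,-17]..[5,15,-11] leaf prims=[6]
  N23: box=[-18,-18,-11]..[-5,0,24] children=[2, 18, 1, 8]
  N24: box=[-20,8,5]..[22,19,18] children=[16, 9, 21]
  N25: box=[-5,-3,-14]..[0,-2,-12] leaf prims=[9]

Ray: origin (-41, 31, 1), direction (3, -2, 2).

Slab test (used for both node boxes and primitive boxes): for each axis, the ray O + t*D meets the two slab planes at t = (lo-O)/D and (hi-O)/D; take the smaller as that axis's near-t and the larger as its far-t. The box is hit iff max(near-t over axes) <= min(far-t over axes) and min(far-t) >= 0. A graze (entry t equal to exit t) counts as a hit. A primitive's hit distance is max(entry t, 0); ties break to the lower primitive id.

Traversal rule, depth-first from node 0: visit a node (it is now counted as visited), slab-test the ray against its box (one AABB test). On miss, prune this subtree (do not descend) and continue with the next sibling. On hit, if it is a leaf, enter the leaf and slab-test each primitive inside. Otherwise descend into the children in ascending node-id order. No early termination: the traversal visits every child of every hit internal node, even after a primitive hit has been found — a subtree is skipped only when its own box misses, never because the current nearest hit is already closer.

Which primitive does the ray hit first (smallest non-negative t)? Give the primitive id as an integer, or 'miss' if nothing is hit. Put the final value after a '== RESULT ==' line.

Traverse from the root:
N0 x:[7,21] y:[6,49/2] z:[-9,23/2] -> hit [7,23/2], descend [6, 17, 23, 24]
  N6 x:[12,56/3] y:[31/2,45/2] z:[-15/2,15/2] -> miss, prune
  N17 x:[41/3,56/3] y:[13/2,23/2] z:[-9,-1] -> miss, prune
  N23 x:[23/3,12] y:[31/2,49/2] z:[-6,23/2] -> miss, prune
  N24 x:[7,21] y:[6,23/2] z:[2,17/2] -> hit [7,17/2], descend [9, 16, 21]
    N9 x:[40/3,14] y:[9,10] z:[9/2,13/2] -> miss, prune
    N16 x:[7,29/3] y:[8,23/2] z:[11/2,17/2] -> hit [8,17/2], descend [11, 15]
      N11 x:[7,25/3] y:[8,9] z:[11/2,13/2] -> miss, prune
      N15 x:[8,29/3] y:[9,23/2] z:[13/2,17/2] -> miss, prune
    N21 x:[19,21] y:[6,7] z:[2,5] -> miss, prune

Visited [0, 6, 17, 23, 24, 9, 16, 11, 15, 21]. Tests: 10 box, 0 leaf. Nearest: miss.

== RESULT ==
miss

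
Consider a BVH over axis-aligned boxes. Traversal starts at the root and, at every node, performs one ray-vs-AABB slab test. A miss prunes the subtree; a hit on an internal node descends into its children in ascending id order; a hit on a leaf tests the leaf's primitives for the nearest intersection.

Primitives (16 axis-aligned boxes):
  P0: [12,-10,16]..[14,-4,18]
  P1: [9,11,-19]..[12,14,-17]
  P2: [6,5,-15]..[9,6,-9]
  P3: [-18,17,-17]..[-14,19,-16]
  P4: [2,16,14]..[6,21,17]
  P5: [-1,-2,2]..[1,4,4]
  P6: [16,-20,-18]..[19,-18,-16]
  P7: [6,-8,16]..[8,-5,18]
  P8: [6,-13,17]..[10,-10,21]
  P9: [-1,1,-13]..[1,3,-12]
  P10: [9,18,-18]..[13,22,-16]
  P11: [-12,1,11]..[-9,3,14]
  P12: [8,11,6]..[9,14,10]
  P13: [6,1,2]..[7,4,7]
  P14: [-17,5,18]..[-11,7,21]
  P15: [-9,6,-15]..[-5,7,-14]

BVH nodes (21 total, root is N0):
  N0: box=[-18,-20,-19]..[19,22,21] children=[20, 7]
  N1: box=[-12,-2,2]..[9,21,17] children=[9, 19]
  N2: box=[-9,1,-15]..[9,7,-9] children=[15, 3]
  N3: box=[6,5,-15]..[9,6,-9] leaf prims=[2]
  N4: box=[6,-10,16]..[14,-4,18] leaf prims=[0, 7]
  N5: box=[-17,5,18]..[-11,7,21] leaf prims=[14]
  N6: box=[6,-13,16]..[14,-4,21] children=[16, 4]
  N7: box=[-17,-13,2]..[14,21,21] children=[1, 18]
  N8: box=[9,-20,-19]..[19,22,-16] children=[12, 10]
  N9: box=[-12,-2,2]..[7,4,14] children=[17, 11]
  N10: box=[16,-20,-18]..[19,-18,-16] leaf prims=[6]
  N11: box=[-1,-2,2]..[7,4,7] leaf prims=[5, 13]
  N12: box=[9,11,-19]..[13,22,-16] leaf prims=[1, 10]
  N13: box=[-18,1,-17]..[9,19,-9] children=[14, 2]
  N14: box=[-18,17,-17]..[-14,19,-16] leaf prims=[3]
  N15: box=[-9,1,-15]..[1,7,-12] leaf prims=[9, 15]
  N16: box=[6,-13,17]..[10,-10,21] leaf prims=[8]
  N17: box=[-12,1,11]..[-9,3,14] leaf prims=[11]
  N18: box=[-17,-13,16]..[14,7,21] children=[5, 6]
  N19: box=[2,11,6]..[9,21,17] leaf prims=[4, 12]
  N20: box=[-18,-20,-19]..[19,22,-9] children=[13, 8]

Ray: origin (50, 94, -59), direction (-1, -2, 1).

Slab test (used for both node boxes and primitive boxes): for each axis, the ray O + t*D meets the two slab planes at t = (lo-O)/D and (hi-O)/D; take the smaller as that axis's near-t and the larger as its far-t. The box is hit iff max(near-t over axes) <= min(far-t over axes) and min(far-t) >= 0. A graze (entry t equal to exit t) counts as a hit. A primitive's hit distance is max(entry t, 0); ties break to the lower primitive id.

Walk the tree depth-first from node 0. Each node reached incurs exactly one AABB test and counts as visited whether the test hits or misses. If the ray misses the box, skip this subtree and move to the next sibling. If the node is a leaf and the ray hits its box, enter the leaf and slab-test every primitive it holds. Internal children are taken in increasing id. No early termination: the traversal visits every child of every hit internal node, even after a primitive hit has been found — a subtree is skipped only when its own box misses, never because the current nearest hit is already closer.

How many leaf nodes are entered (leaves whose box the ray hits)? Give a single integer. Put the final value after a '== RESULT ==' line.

Trace the traversal:
N0 x:[31,68] y:[36,57] z:[40,80] -> hit [40,57], descend [7, 20]
  N7 x:[36,67] y:[73/2,107/2] z:[61,80] -> miss, prune
  N20 x:[31,68] y:[36,57] z:[40,50] -> hit [40,50], descend [8, 13]
    N8 x:[31,41] y:[36,57] z:[40,43] -> hit [40,41], descend [10, 12]
      N10 x:[31,34] y:[56,57] z:[41,43] -> miss, prune
      N12 x:[37,41] y:[36,83/2] z:[40,43] -> hit [40,41] leaf, test {P1@t=40, P10(miss)}
    N13 x:[41,68] y:[75/2,93/2] z:[42,50] -> hit [42,93/2], descend [2, 14]
      N2 x:[41,59] y:[87/2,93/2] z:[44,50] -> hit [44,93/2], descend [3, 15]
        N3 x:[41,44] y:[44,89/2] z:[44,50] -> hit [44,44] leaf, test {P2@t=44}
        N15 x:[49,59] y:[87/2,93/2] z:[44,47] -> miss, prune
      N14 x:[64,68] y:[75/2,77/2] z:[42,43] -> miss, prune

11 AABB tests over nodes [0, 7, 20, 8, 10, 12, 13, 2, 3, 15, 14]; 2 leaves entered; closest P1.

== RESULT ==
2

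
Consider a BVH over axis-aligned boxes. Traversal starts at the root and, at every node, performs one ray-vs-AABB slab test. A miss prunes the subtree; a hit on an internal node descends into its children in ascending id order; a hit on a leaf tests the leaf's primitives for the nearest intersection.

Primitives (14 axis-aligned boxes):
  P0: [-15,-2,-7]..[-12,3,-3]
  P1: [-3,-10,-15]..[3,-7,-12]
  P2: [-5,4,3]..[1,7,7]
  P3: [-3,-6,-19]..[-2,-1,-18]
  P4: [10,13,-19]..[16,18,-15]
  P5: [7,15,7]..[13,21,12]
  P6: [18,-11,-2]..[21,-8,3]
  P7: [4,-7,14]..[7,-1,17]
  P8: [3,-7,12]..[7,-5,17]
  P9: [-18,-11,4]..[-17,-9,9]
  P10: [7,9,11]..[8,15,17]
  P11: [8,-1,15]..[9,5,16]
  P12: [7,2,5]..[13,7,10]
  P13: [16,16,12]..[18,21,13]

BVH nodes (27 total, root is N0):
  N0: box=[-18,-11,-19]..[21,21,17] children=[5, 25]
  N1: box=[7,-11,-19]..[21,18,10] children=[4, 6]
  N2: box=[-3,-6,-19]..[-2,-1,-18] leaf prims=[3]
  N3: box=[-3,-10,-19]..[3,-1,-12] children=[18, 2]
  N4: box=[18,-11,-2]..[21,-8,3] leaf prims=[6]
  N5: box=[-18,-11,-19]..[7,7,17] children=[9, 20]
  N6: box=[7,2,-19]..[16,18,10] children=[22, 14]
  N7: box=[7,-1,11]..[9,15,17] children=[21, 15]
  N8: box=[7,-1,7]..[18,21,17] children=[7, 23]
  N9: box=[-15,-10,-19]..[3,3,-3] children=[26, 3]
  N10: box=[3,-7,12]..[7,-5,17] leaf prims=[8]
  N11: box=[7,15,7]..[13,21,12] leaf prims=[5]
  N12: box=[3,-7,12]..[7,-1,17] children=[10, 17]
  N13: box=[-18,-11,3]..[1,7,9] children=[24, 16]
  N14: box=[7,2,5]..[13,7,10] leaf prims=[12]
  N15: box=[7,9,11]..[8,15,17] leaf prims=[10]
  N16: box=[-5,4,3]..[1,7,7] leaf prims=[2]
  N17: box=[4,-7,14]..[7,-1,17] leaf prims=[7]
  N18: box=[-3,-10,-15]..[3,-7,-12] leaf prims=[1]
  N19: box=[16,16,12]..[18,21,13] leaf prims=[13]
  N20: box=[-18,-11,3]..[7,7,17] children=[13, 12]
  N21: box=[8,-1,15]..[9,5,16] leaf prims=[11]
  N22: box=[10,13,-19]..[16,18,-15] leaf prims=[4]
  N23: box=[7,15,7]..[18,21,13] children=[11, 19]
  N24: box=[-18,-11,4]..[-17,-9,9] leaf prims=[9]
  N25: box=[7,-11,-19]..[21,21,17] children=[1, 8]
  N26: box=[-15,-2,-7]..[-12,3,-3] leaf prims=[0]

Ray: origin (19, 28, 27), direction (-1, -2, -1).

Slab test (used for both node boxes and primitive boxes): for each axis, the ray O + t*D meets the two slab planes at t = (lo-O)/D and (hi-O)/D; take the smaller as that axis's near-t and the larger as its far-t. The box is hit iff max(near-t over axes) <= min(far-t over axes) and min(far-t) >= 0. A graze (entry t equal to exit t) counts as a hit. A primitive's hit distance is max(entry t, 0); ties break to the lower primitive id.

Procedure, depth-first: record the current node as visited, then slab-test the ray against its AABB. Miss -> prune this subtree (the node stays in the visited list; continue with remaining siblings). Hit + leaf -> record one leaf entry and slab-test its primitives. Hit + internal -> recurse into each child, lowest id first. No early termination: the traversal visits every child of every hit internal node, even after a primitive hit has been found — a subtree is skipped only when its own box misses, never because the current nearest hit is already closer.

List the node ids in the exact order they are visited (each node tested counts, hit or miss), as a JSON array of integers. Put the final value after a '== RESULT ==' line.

Walk:
N0 x:[-2,37] y:[7/2,39/2] z:[10,46] -> hit [10,39/2], descend [5, 25]
  N5 x:[12,37] y:[21/2,39/2] z:[10,46] -> hit [12,39/2], descend [9, 20]
    N9 x:[16,34] y:[25/2,19] z:[30,46] -> miss, prune
    N20 x:[12,37] y:[21/2,39/2] z:[10,24] -> hit [12,39/2], descend [12, 13]
      N12 x:[12,16] y:[29/2,35/2] z:[10,15] -> hit [29/2,15], descend [10, 17]
        N10 x:[12,16] y:[33/2,35/2] z:[10,15] -> miss, prune
        N17 x:[12,15] y:[29/2,35/2] z:[10,13] -> miss, prune
      N13 x:[18,37] y:[21/2,39/2] z:[18,24] -> hit [18,39/2], descend [16, 24]
        N16 x:[18,24] y:[21/2,12] z:[20,24] -> miss, prune
        N24 x:[36,37] y:[37/2,39/2] z:[18,23] -> miss, prune
  N25 x:[-2,12] y:[7/2,39/2] z:[10,46] -> hit [10,12], descend [1, 8]
    N1 x:[-2,12] y:[5,39/2] z:[17,46] -> miss, prune
    N8 x:[1,12] y:[7/2,29/2] z:[10,20] -> hit [10,12], descend [7, 23]
      N7 x:[10,12] y:[13/2,29/2] z:[10,16] -> hit [10,12], descend [15, 21]
        N15 x:[11,12] y:[13/2,19/2] z:[10,16] -> miss, prune
        N21 x:[10,11] y:[23/2,29/2] z:[11,12] -> miss, prune
      N23 x:[1,12] y:[7/2,13/2] z:[14,20] -> miss, prune

17 AABB tests over nodes [0, 5, 9, 20, 12, 10, 17, 13, 16, 24, 25, 1, 8, 7, 15, 21, 23]; 0 leaves entered; closest miss.

== RESULT ==
[0, 5, 9, 20, 12, 10, 17, 13, 16, 24, 25, 1, 8, 7, 15, 21, 23]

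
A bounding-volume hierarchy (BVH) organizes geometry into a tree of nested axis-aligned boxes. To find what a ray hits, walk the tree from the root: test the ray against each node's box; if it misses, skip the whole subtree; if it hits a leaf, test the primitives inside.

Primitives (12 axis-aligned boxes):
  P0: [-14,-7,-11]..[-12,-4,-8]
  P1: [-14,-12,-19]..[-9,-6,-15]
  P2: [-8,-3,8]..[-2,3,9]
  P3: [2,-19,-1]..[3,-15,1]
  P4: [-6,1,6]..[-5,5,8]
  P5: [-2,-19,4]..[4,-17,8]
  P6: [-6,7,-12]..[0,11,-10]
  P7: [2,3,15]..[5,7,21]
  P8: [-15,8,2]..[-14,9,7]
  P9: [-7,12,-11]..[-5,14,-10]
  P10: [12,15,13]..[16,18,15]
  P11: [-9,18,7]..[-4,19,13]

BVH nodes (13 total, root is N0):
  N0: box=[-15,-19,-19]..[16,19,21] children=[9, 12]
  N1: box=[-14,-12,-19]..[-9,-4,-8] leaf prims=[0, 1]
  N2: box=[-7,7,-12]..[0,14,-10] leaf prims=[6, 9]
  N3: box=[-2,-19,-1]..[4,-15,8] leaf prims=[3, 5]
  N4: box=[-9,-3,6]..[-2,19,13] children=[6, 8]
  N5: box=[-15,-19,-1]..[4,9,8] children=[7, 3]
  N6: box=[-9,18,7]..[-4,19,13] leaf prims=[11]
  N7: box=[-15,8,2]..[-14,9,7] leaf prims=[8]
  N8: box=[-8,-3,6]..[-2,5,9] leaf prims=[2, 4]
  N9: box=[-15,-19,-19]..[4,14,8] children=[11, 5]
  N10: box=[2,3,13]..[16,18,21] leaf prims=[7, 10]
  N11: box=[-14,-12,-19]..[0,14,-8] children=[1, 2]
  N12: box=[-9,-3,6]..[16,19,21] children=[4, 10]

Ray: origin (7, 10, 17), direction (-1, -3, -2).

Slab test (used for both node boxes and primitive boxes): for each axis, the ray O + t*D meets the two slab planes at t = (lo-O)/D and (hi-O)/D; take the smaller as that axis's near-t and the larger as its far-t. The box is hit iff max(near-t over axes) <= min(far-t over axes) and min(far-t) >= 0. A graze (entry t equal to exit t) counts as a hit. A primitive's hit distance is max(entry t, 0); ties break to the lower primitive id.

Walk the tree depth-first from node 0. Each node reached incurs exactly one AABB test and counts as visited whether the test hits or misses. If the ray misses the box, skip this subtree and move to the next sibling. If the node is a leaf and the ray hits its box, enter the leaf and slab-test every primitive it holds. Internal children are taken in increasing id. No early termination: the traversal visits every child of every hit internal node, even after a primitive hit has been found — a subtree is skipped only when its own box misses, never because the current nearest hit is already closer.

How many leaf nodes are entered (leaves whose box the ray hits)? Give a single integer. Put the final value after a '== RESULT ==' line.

Trace the traversal:
N0 x:[-9,22] y:[-3,29/3] z:[-2,18] -> hit [-2,29/3], descend [9, 12]
  N9 x:[3,22] y:[-4/3,29/3] z:[9/2,18] -> hit [9/2,29/3], descend [5, 11]
    N5 x:[3,22] y:[1/3,29/3] z:[9/2,9] -> hit [9/2,9], descend [3, 7]
      N3 x:[3,9] y:[25/3,29/3] z:[9/2,9] -> hit [25/3,9] leaf, test {P3(miss), P5(miss)}
      N7 x:[21,22] y:[1/3,2/3] z:[5,15/2] -> miss, prune
    N11 x:[7,21] y:[-4/3,22/3] z:[25/2,18] -> miss, prune
  N12 x:[-9,16] y:[-3,13/3] z:[-2,11/2] -> hit [-2,13/3], descend [4, 10]
    N4 x:[9,16] y:[-3,13/3] z:[2,11/2] -> miss, prune
    N10 x:[-9,5] y:[-8/3,7/3] z:[-2,2] -> hit [-2,2] leaf, test {P7(miss), P10(miss)}

order=[0, 9, 5, 3, 7, 11, 12, 4, 10]  |boxes|=9  |leaves|=2  hit=miss

== RESULT ==
2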